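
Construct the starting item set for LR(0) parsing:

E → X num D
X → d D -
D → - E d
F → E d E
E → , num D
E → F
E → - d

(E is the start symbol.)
{ [E → . , num D], [E → . - d], [E → . F], [E → . X num D], [E' → . E], [F → . E d E], [X → . d D -] }

First, augment the grammar with E' → E
I₀ = CLOSURE({ [E' → . E] }):
  [E' → . E] has the dot before E: add [E → . X num D], [E → . , num D], [E → . F], [E → . - d]
  [E → . X num D] has the dot before X: add [X → . d D -]
  [E → . F] has the dot before F: add [F → . E d E]
No further items can be added.

I₀ = { [E → . , num D], [E → . - d], [E → . F], [E → . X num D], [E' → . E], [F → . E d E], [X → . d D -] }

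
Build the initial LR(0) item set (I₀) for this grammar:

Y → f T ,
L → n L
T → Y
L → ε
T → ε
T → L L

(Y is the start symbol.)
{ [Y → . f T ,], [Y' → . Y] }

First, augment the grammar with Y' → Y
I₀ = CLOSURE({ [Y' → . Y] }):
  [Y' → . Y] has the dot before Y: add [Y → . f T ,]
No further items can be added.

I₀ = { [Y → . f T ,], [Y' → . Y] }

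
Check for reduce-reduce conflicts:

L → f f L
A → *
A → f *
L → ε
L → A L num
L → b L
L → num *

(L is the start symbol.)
A reduce-reduce conflict occurs when an LR(0) state has two complete items [A → α .] and [B → β .] — both call for a reduction, and with no lookahead the parser cannot choose between them.

Augment with L' → L and build the canonical LR(0) collection (I0 = CLOSURE({[L' → . L]}), then GOTO on every symbol after a dot until no new states appear). It has 14 states:
  I0: { [A → . *], [A → . f *], [L → . A L num], [L → . b L], [L → . f f L], [L → . num *], [L → .], [L' → . L] }  — shift, reduce
  I1: { [A → * .] }  — reduce
  I2: { [A → . *], [A → . f *], [L → . A L num], [L → . b L], [L → . f f L], [L → . num *], [L → .], [L → A . L num] }  — shift, reduce
  I3: { [L' → L .] }  — accept
  I4: { [A → . *], [A → . f *], [L → . A L num], [L → . b L], [L → . f f L], [L → . num *], [L → .], [L → b . L] }  — shift, reduce
  I5: { [A → f . *], [L → f . f L] }  — shift
  I6: { [L → num . *] }  — shift
  I7: { [L → num * .] }  — reduce
  I8: { [A → f * .] }  — reduce
  I9: { [A → . *], [A → . f *], [L → . A L num], [L → . b L], [L → . f f L], [L → . num *], [L → .], [L → f f . L] }  — shift, reduce
  I10: { [L → f f L .] }  — reduce
  I11: { [L → b L .] }  — reduce
  I12: { [L → A L . num] }  — shift
  I13: { [L → A L num .] }  — reduce

No state contains more than one complete item.

Answer: No reduce-reduce conflicts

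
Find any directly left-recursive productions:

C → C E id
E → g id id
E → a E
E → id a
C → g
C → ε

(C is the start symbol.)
Direct left recursion occurs when N → N α for some non-terminal N (the right-hand side begins with the left-hand side itself).

C → C E id: LEFT RECURSIVE (starts with C)
E → g id id: starts with g
E → a E: starts with a
E → id a: starts with id
C → g: starts with g
C → ε: starts with ε

The grammar has direct left recursion on: C.

Answer: Yes, C is left-recursive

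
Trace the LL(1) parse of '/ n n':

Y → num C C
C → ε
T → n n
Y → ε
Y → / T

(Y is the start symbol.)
Stack is shown with the top on the left.

Stack  Input    Action
----------------------
Y $    / n n $  output Y → / T
/ T $  / n n $  match '/'
T $    n n $    output T → n n
n n $  n n $    match 'n'
n $    n $      match 'n'
$      $        accept

The string is accepted.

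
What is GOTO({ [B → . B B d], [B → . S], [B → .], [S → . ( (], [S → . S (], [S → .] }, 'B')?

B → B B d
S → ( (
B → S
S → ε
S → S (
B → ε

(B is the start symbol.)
{ [B → . B B d], [B → . S], [B → .], [B → B . B d], [S → . ( (], [S → . S (], [S → .] }

GOTO(I, 'B') = CLOSURE({ [A → αX.β] : [A → α.Xβ] ∈ I, X = 'B' })

Items with dot before 'B', with the dot advanced:
  [B → . B B d] → [B → B . B d]
Closure of the advanced items:
  [B → B . B d] has the dot before B: add [B → . B B d], [B → . S], [B → .]
  [B → . S] has the dot before S: add [S → . ( (], [S → .], [S → . S (]

GOTO = { [B → . B B d], [B → . S], [B → .], [B → B . B d], [S → . ( (], [S → . S (], [S → .] }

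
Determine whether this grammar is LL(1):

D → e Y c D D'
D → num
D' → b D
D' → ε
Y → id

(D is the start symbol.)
Relevant sets:
  FOLLOW(D') = { $, 'b' }

For D:
  PREDICT(D → e Y c D D') = { 'e' }
  PREDICT(D → num) = { 'num' }
For D':
  PREDICT(D' → b D) = { 'b' }
  PREDICT(D' → ε) = { $, 'b' }
Y has a single production, so nothing to check there.

Conflict found: Predict set conflict for D': { 'b' }
The grammar is NOT LL(1).

Answer: No. Predict set conflict for D': { 'b' }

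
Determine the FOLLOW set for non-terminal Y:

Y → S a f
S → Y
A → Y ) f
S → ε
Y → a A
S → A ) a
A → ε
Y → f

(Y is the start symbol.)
Y is the start symbol, so $ ∈ FOLLOW(Y).
In S → Y: Y is at the end, add FOLLOW(S)
In A → Y ) f: Y is followed by ')' f, add FIRST(')' f) \ {ε} = { ')' }

The FOLLOW sets referred to above (computed the same way, to a fixed point):
  FOLLOW(S) = { 'a' }

Taking the union: FOLLOW(Y) = { $, ')', 'a' }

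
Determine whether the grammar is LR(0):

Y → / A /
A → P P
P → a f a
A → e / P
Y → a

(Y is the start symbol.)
Yes, the grammar is LR(0)

A grammar is LR(0) if no state in the canonical LR(0) collection has:
  - both a shift item (dot before a terminal) and a complete item (shift-reduce conflict), or
  - two or more complete items (reduce-reduce conflict; the accept item [Y' → Y .] counts as a complete item here).

Augment with Y' → Y and build the canonical LR(0) collection (I0 = CLOSURE({[Y' → . Y]}), then GOTO on every symbol after a dot until no new states appear). It has 14 states:
  I0: { [Y → . / A /], [Y → . a], [Y' → . Y] }  — shift
  I1: { [A → . P P], [A → . e / P], [P → . a f a], [Y → / . A /] }  — shift
  I2: { [Y' → Y .] }  — accept
  I3: { [Y → a .] }  — reduce
  I4: { [Y → / A . /] }  — shift
  I5: { [A → P . P], [P → . a f a] }  — shift
  I6: { [P → a . f a] }  — shift
  I7: { [A → e . / P] }  — shift
  I8: { [A → e / . P], [P → . a f a] }  — shift
  I9: { [A → e / P .] }  — reduce
  I10: { [P → a f . a] }  — shift
  I11: { [P → a f a .] }  — reduce
  I12: { [A → P P .] }  — reduce
  I13: { [Y → / A / .] }  — reduce

Every state is either a pure shift/goto state or contains exactly one complete item and nothing to shift — no conflicts. The grammar is LR(0).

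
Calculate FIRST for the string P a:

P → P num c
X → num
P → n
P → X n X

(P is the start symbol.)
FIRST sets of the non-terminals involved (from the grammar, by fixed-point iteration):
  FIRST(P) = { 'n', 'num' }

To compute FIRST(P a), process the symbols left to right:
Symbol P is a non-terminal. Add FIRST(P) \ {ε} = { 'n', 'num' }
P is not nullable (ε ∉ FIRST(P)), so stop here.
FIRST(P a) = { 'n', 'num' }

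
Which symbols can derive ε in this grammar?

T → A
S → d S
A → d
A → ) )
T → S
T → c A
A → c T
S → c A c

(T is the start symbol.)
None

A non-terminal is nullable if it can derive ε (the empty string): either it has an ε-production, or it has a production whose right-hand side consists entirely of nullable non-terminals.

There are no ε-productions, so no non-terminal can derive ε.
No non-terminals are nullable.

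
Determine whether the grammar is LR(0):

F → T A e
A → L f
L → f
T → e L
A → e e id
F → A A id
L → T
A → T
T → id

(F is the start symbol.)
No. Shift-reduce conflict between [A → T .] and [A → . e e id]

A grammar is LR(0) if no state in the canonical LR(0) collection has:
  - both a shift item (dot before a terminal) and a complete item (shift-reduce conflict), or
  - two or more complete items (reduce-reduce conflict; the accept item [F' → F .] counts as a complete item here).

Augment with F' → F and build the canonical LR(0) collection (I0 = CLOSURE({[F' → . F]}), then GOTO on every symbol after a dot until no new states appear). It has 19 states:
  I0: { [A → . L f], [A → . T], [A → . e e id], [F → . A A id], [F → . T A e], [F' → . F], [L → . T], [L → . f], [T → . e L], [T → . id] }  — shift
  I1: { [A → . L f], [A → . T], [A → . e e id], [F → A . A id], [L → . T], [L → . f], [T → . e L], [T → . id] }  — shift
  I2: { [F' → F .] }  — accept
  I3: { [A → L . f] }  — shift
  I4: { [A → . L f], [A → . T], [A → . e e id], [A → T .], [F → T . A e], [L → . T], [L → . f], [L → T .], [T → . e L], [T → . id] }  — shift, 2 reduces
  I5: { [A → e . e id], [L → . T], [L → . f], [T → . e L], [T → . id], [T → e . L] }  — shift
  I6: { [L → f .] }  — reduce
  I7: { [T → id .] }  — reduce
  I8: { [T → e L .] }  — reduce
  I9: { [L → T .] }  — reduce
  I10: { [A → e e . id], [L → . T], [L → . f], [T → . e L], [T → . id], [T → e . L] }  — shift
  I11: { [L → . T], [L → . f], [T → . e L], [T → . id], [T → e . L] }  — shift
  I12: { [A → e e id .], [T → id .] }  — 2 reduces
  I13: { [F → T A . e] }  — shift
  I14: { [A → T .], [L → T .] }  — 2 reduces
  I15: { [F → T A e .] }  — reduce
  I16: { [A → L f .] }  — reduce
  I17: { [F → A A . id] }  — shift
  I18: { [F → A A id .] }  — reduce

Conflict in state I4:
  Shift-reduce conflict between [A → T .] and [A → . e e id]
So the grammar is NOT LR(0).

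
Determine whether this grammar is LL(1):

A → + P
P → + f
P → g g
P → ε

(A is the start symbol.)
A grammar is LL(1) if for each non-terminal N with multiple productions, the predict sets of those productions are pairwise disjoint, where PREDICT(N → α) = (FIRST(α) \ {ε}) ∪ (FOLLOW(N) if α ⇒* ε).

Relevant sets:
  FOLLOW(P) = { $ }

For P:
  PREDICT(P → '+' f) = { '+' }
  PREDICT(P → g g) = { 'g' }
  PREDICT(P → ε) = { $ }
A has a single production, so nothing to check there.

All predict sets are disjoint. The grammar IS LL(1).

Answer: Yes, the grammar is LL(1).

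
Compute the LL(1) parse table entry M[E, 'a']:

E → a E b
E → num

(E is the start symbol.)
To find M[E, 'a'], we find productions for E where 'a' is in the predict set (PREDICT(N → α) = (FIRST(α) \ {ε}) ∪ (FOLLOW(N) if α ⇒* ε)).

E → a E b: PREDICT = { 'a' }
  'a' is in predict set, so this production goes in M[E, 'a']
E → num: PREDICT = { 'num' }

M[E, 'a'] = E → a E b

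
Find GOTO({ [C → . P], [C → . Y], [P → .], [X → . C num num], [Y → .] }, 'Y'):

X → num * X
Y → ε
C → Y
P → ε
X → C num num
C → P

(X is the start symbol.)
{ [C → Y .] }

GOTO(I, 'Y') = CLOSURE({ [A → αX.β] : [A → α.Xβ] ∈ I, X = 'Y' })

Items with dot before 'Y', with the dot advanced:
  [C → . Y] → [C → Y .]
Closure adds nothing (no advanced item has the dot before a non-terminal).

GOTO = { [C → Y .] }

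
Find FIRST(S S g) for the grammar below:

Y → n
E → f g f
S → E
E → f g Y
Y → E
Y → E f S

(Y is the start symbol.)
{ 'f' }

FIRST sets of the non-terminals involved (from the grammar, by fixed-point iteration):
  FIRST(S) = { 'f' }

To compute FIRST(S S g), process the symbols left to right:
Symbol S is a non-terminal. Add FIRST(S) \ {ε} = { 'f' }
S is not nullable (ε ∉ FIRST(S)), so stop here.
FIRST(S S g) = { 'f' }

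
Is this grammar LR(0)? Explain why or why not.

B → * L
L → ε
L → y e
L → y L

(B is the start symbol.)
Augment with B' → B and build the canonical LR(0) collection (I0 = CLOSURE({[B' → . B]}), then GOTO on every symbol after a dot until no new states appear). It has 7 states:
  I0: { [B → . * L], [B' → . B] }  — shift
  I1: { [B → * . L], [L → . y L], [L → . y e], [L → .] }  — shift, reduce
  I2: { [B' → B .] }  — accept
  I3: { [B → * L .] }  — reduce
  I4: { [L → . y L], [L → . y e], [L → .], [L → y . L], [L → y . e] }  — shift, reduce
  I5: { [L → y L .] }  — reduce
  I6: { [L → y e .] }  — reduce

Conflict in state I1:
  Shift-reduce conflict between [L → .] and [L → . y L]
So the grammar is NOT LR(0).

Answer: No. Shift-reduce conflict between [L → .] and [L → . y L]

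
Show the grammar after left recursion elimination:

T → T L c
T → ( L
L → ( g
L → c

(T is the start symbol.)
T → ( L T'
T' → L c T'
T' → ε
L → ( g
L → c

T is directly left-recursive. The standard transformation for
  A → A α₁ | ... | A α_m | β₁ | ... | β_n
is
  A  → β₁ A' | ... | β_n A'
  A' → α₁ A' | ... | α_m A' | ε

T → ( L becomes T → ( L T'
T → T L c becomes T' → L c T'
Add T' → ε

Productions for other non-terminals are unchanged:
  L → ( g
  L → c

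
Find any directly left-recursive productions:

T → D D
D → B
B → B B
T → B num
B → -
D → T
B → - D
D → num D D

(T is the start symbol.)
Direct left recursion occurs when N → N α for some non-terminal N (the right-hand side begins with the left-hand side itself).

T → D D: starts with D
D → B: starts with B
B → B B: LEFT RECURSIVE (starts with B)
T → B num: starts with B
B → -: starts with '-'
D → T: starts with T
B → - D: starts with '-'
D → num D D: starts with num

The grammar has direct left recursion on: B.

Answer: Yes, B is left-recursive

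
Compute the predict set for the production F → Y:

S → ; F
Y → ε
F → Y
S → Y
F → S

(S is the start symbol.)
PREDICT(F → Y) = (FIRST(RHS) \ {ε}) ∪ (FOLLOW(F) if ε ∈ FIRST(RHS), i.e. RHS ⇒* ε)
FIRST(Y) = { ε }
FIRST(Y) = { ε }
ε ∈ FIRST(Y) (the right-hand side is nullable), so add FOLLOW(F) = { $ }
PREDICT(F → Y) = { $ }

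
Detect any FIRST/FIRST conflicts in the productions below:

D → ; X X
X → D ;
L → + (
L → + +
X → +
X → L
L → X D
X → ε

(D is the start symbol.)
Yes. X → D ';' / X → L on { ';' }; X → '+' / X → L on { '+' }; L → '+' '(' / L → '+' '+' on { '+' }; L → '+' '(' / L → X D on { '+' }; L → '+' '+' / L → X D on { '+' }

A FIRST/FIRST conflict occurs when two productions N → α and N → β for the same non-terminal have FIRST(α) ∩ FIRST(β) ≠ ∅ (with ε ∈ FIRST of a nullable right-hand side, so two nullable alternatives also conflict).

FIRST sets of the non-terminals at (or reachable through a nullable prefix from) the front of some alternative:
  FIRST(D) = { ';' }
  FIRST(L) = { '+', ';' }
  FIRST(X) = { '+', ';', ε }

Productions for X:
  X → D ;: FIRST = { ';' }
  X → +: FIRST = { '+' }
  X → L: FIRST = { '+', ';' }
  X → ε: FIRST = { ε }
Productions for L:
  L → + (: FIRST = { '+' }
  L → + +: FIRST = { '+' }
  L → X D: FIRST = { '+', ';' }
D has only one production, so no FIRST/FIRST conflict is possible there.

Conflict for X: X → D ; and X → L
  Overlap: { ';' }
Conflict for X: X → + and X → L
  Overlap: { '+' }
Conflict for L: L → + ( and L → + +
  Overlap: { '+' }
Conflict for L: L → + ( and L → X D
  Overlap: { '+' }
Conflict for L: L → + + and L → X D
  Overlap: { '+' }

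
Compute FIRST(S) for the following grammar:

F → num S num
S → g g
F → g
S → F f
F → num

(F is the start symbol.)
To compute FIRST(S), examine every production with S on the left-hand side, reading each right-hand side left to right until a non-nullable symbol is reached.

FIRST sets of the other non-terminals involved (by the same procedure, iterated to a fixed point):
  FIRST(F) = { 'g', 'num' }

From S → g g:
  - g is a terminal: add 'g' and stop
From S → F f:
  - F is a non-terminal: add FIRST(F) \ {ε} = { 'g', 'num' }
    F is not nullable, so stop

Collecting: FIRST(S) = { 'g', 'num' }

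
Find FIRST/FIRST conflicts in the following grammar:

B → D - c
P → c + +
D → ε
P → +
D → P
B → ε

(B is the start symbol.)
No FIRST/FIRST conflicts.

FIRST sets of the non-terminals at (or reachable through a nullable prefix from) the front of some alternative:
  FIRST(D) = { '+', 'c', ε }
  FIRST(P) = { '+', 'c' }

Productions for B:
  B → D - c: FIRST = { '+', '-', 'c' }
  B → ε: FIRST = { ε }
Productions for P:
  P → c + +: FIRST = { 'c' }
  P → +: FIRST = { '+' }
Productions for D:
  D → ε: FIRST = { ε }
  D → P: FIRST = { '+', 'c' }

All alternatives of each non-terminal have pairwise disjoint FIRST sets.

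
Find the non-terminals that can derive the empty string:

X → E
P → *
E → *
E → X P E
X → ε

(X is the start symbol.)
A non-terminal is nullable if it can derive ε (the empty string): either it has an ε-production, or it has a production whose right-hand side consists entirely of nullable non-terminals.

ε-productions: X → ε
So X is immediately nullable.
No further non-terminal can be added: every production for the remaining non-terminals contains a terminal or a non-nullable non-terminal.
Nullable = { 'X' }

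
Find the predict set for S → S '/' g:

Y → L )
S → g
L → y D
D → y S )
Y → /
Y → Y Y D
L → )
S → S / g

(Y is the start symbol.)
{ 'g' }

PREDICT(S → S '/' g) = (FIRST(RHS) \ {ε}) ∪ (FOLLOW(S) if ε ∈ FIRST(RHS), i.e. RHS ⇒* ε)
FIRST(S) = { 'g' }
FIRST(S '/' g) = { 'g' }
ε ∉ FIRST(S '/' g), so FOLLOW(S) is not added.
PREDICT(S → S '/' g) = { 'g' }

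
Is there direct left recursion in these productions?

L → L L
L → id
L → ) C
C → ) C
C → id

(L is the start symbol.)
Yes, L is left-recursive

Direct left recursion occurs when N → N α for some non-terminal N (the right-hand side begins with the left-hand side itself).

L → L L: LEFT RECURSIVE (starts with L)
L → id: starts with id
L → ) C: starts with ')'
C → ) C: starts with ')'
C → id: starts with id

The grammar has direct left recursion on: L.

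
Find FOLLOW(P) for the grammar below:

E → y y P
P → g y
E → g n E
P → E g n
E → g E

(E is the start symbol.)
{ $, 'g' }

To compute FOLLOW(P), find every occurrence of P on a right-hand side N → α P β: add FIRST(β) \ {ε}, and if β is empty or nullable also add FOLLOW(N). Iterate to a fixed point.

In E → y y P: P is at the end, add FOLLOW(E)

The FOLLOW sets referred to above (computed the same way, to a fixed point):
  FOLLOW(E) = { $, 'g' }

Taking the union: FOLLOW(P) = { $, 'g' }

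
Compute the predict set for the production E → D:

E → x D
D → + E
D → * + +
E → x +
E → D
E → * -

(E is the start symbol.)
{ '*', '+' }

PREDICT(E → D) = (FIRST(RHS) \ {ε}) ∪ (FOLLOW(E) if ε ∈ FIRST(RHS), i.e. RHS ⇒* ε)
FIRST(D) = { '*', '+' }
FIRST(D) = { '*', '+' }
ε ∉ FIRST(D), so FOLLOW(E) is not added.
PREDICT(E → D) = { '*', '+' }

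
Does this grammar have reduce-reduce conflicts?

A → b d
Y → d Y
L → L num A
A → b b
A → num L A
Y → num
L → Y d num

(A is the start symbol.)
A reduce-reduce conflict occurs when an LR(0) state has two complete items [A → α .] and [B → β .] — both call for a reduction, and with no lookahead the parser cannot choose between them.

Augment with A' → A and build the canonical LR(0) collection (I0 = CLOSURE({[A' → . A]}), then GOTO on every symbol after a dot until no new states appear). It has 17 states:
  I0: { [A → . b b], [A → . b d], [A → . num L A], [A' → . A] }  — shift
  I1: { [A' → A .] }  — accept
  I2: { [A → b . b], [A → b . d] }  — shift
  I3: { [A → num . L A], [L → . L num A], [L → . Y d num], [Y → . d Y], [Y → . num] }  — shift
  I4: { [A → . b b], [A → . b d], [A → . num L A], [A → num L . A], [L → L . num A] }  — shift
  I5: { [L → Y . d num] }  — shift
  I6: { [Y → . d Y], [Y → . num], [Y → d . Y] }  — shift
  I7: { [Y → num .] }  — reduce
  I8: { [Y → d Y .] }  — reduce
  I9: { [L → Y d . num] }  — shift
  I10: { [L → Y d num .] }  — reduce
  I11: { [A → num L A .] }  — reduce
  I12: { [A → . b b], [A → . b d], [A → . num L A], [A → num . L A], [L → . L num A], [L → . Y d num], [L → L num . A], [Y → . d Y], [Y → . num] }  — shift
  I13: { [L → L num A .] }  — reduce
  I14: { [A → num . L A], [L → . L num A], [L → . Y d num], [Y → . d Y], [Y → . num], [Y → num .] }  — shift, reduce
  I15: { [A → b b .] }  — reduce
  I16: { [A → b d .] }  — reduce

No state contains more than one complete item.

Answer: No reduce-reduce conflicts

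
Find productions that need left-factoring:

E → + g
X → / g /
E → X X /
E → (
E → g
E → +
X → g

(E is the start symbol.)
Yes, E has productions with common prefix '+'

Left-factoring is needed when two productions for the same non-terminal
share a common prefix on the right-hand side.

Productions for E:
  E → + g
  E → X X /
  E → (
  E → g
  E → +
Productions for X:
  X → / g /
  X → g

Found common prefix '+' in productions for E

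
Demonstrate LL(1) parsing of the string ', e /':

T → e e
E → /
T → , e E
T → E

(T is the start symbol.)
LL(1) parsing maintains a stack (initially the start symbol over $) and the input. At each step: if the stack top is a terminal, match it against the current input token; if it is a non-terminal N, replace it with the RHS of M[N, lookahead] (the unique production whose predict set contains the lookahead).

Stack is shown with the top on the left.

Stack    Input    Action
------------------------
T $      , e / $  output T → , e E
, e E $  , e / $  match ','
e E $    e / $    match 'e'
E $      / $      output E → /
/ $      / $      match '/'
$        $        accept

The string is accepted.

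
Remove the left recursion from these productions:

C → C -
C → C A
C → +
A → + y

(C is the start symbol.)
C → + C'
C' → - C'
C' → A C'
C' → ε
A → + y

C is directly left-recursive. The standard transformation for
  A → A α₁ | ... | A α_m | β₁ | ... | β_n
is
  A  → β₁ A' | ... | β_n A'
  A' → α₁ A' | ... | α_m A' | ε

C → + becomes C → + C'
C → C - becomes C' → - C'
C → C A becomes C' → A C'
Add C' → ε

Productions for other non-terminals are unchanged:
  A → + y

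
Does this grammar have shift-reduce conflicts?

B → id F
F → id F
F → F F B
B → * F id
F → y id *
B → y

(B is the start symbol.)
Yes — I5: [B → id F .] vs [F → . id F]; I10: [F → id F .] vs [F → . id F]; I14: [B → y .] vs [F → y . id *]; I15: [B → id F .] vs [F → . id F]; I17: [B → * F id .] vs [F → . id F]

Augment with B' → B and build the canonical LR(0) collection (I0 = CLOSURE({[B' → . B]}), then GOTO on every symbol after a dot until no new states appear). It has 18 states:
  I0: { [B → . * F id], [B → . id F], [B → . y], [B' → . B] }  — shift
  I1: { [B → * . F id], [F → . F F B], [F → . id F], [F → . y id *] }  — shift
  I2: { [B' → B .] }  — accept
  I3: { [B → id . F], [F → . F F B], [F → . id F], [F → . y id *] }  — shift
  I4: { [B → y .] }  — reduce
  I5: { [B → id F .], [F → . F F B], [F → . id F], [F → . y id *], [F → F . F B] }  — shift, reduce
  I6: { [F → . F F B], [F → . id F], [F → . y id *], [F → id . F] }  — shift
  I7: { [F → y . id *] }  — shift
  I8: { [F → y id . *] }  — shift
  I9: { [F → y id * .] }  — reduce
  I10: { [F → . F F B], [F → . id F], [F → . y id *], [F → F . F B], [F → id F .] }  — shift, reduce
  I11: { [B → . * F id], [B → . id F], [B → . y], [F → . F F B], [F → . id F], [F → . y id *], [F → F . F B], [F → F F . B] }  — shift
  I12: { [F → F F B .] }  — reduce
  I13: { [B → id . F], [F → . F F B], [F → . id F], [F → . y id *], [F → id . F] }  — shift
  I14: { [B → y .], [F → y . id *] }  — shift, reduce
  I15: { [B → id F .], [F → . F F B], [F → . id F], [F → . y id *], [F → F . F B], [F → id F .] }  — shift, 2 reduces
  I16: { [B → * F . id], [F → . F F B], [F → . id F], [F → . y id *], [F → F . F B] }  — shift
  I17: { [B → * F id .], [F → . F F B], [F → . id F], [F → . y id *], [F → id . F] }  — shift, reduce

I5 contains reduce item [B → id F .] and shift items [F → . id F], [F → . y id *] — shift-reduce conflict.
I10 contains reduce item [F → id F .] and shift items [F → . id F], [F → . y id *] — shift-reduce conflict.
I14 contains reduce item [B → y .] and shift item [F → y . id *] — shift-reduce conflict.
I15 contains reduce items [B → id F .], [F → id F .] and shift items [F → . id F], [F → . y id *] — shift-reduce conflict.
I17 contains reduce item [B → * F id .] and shift items [F → . id F], [F → . y id *] — shift-reduce conflict.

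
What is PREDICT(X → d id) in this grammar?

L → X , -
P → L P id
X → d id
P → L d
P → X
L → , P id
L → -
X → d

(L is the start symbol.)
{ 'd' }

PREDICT(X → d id) = (FIRST(RHS) \ {ε}) ∪ (FOLLOW(X) if ε ∈ FIRST(RHS), i.e. RHS ⇒* ε)
FIRST(d id) = { 'd' }
ε ∉ FIRST(d id), so FOLLOW(X) is not added.
PREDICT(X → d id) = { 'd' }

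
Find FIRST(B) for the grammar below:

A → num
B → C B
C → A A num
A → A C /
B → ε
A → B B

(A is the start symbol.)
To compute FIRST(B), examine every production with B on the left-hand side, reading each right-hand side left to right until a non-nullable symbol is reached.

FIRST sets of the other non-terminals involved (by the same procedure, iterated to a fixed point):
  FIRST(C) = { 'num' }

From B → C B:
  - C is a non-terminal: add FIRST(C) \ {ε} = { 'num' }
    C is not nullable, so stop
From B → ε:
  - ε-production, so ε ∈ FIRST(B)

Collecting: FIRST(B) = { 'num', ε }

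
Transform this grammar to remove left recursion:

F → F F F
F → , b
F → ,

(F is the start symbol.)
F → , b F'
F → , F'
F' → F F F'
F' → ε

F is directly left-recursive. The standard transformation for
  A → A α₁ | ... | A α_m | β₁ | ... | β_n
is
  A  → β₁ A' | ... | β_n A'
  A' → α₁ A' | ... | α_m A' | ε

F → , b becomes F → , b F'
F → , becomes F → , F'
F → F F F becomes F' → F F F'
Add F' → ε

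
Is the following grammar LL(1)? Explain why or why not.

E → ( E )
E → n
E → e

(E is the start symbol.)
Yes, the grammar is LL(1).

A grammar is LL(1) if for each non-terminal N with multiple productions, the predict sets of those productions are pairwise disjoint, where PREDICT(N → α) = (FIRST(α) \ {ε}) ∪ (FOLLOW(N) if α ⇒* ε).

For E:
  PREDICT(E → '(' E ')') = { '(' }
  PREDICT(E → n) = { 'n' }
  PREDICT(E → e) = { 'e' }

All predict sets are disjoint. The grammar IS LL(1).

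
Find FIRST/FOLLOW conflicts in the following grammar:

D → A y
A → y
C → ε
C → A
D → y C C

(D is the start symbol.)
Yes. C → A with FOLLOW(C) on { 'y' }

Nullable non-terminals: C.
FIRST sets used below: FIRST(A) = { 'y' }

C: nullable alternative(s) C → ε; FOLLOW(C) = { $, 'y' }
  C → ε: FIRST \ {ε} = { } — this is the only nullable alternative, skip
  C → A: FIRST \ {ε} = { 'y' } — overlaps FOLLOW(C) on { 'y' }: CONFLICT

A, D have no nullable alternative, so no FIRST/FOLLOW check is needed there.

So the grammar has 1 FIRST/FOLLOW conflict (marked CONFLICT above).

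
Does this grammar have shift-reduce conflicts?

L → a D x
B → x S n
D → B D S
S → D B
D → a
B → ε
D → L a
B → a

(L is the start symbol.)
Yes — I2: [B → .] vs [B → . a]; I3: [B → .] vs [B → . a]; I6: [B → .] vs [B → . a]; I7: [B → .] vs [B → . a]; I8: [B → .] vs [B → . a]; I15: [B → .] vs [B → . a]

A shift-reduce conflict occurs when an LR(0) state has both:
  - a complete (reduce) item [A → α .] (dot at the end), and
  - a shift item [B → β . c γ] (dot before a terminal).

Augment with L' → L and build the canonical LR(0) collection (I0 = CLOSURE({[L' → . L]}), then GOTO on every symbol after a dot until no new states appear). It has 17 states:
  I0: { [L → . a D x], [L' → . L] }  — shift
  I1: { [L' → L .] }  — accept
  I2: { [B → . a], [B → . x S n], [B → .], [D → . B D S], [D → . L a], [D → . a], [L → . a D x], [L → a . D x] }  — shift, reduce
  I3: { [B → . a], [B → . x S n], [B → .], [D → . B D S], [D → . L a], [D → . a], [D → B . D S], [L → . a D x] }  — shift, reduce
  I4: { [L → a D . x] }  — shift
  I5: { [D → L . a] }  — shift
  I6: { [B → . a], [B → . x S n], [B → .], [B → a .], [D → . B D S], [D → . L a], [D → . a], [D → a .], [L → . a D x], [L → a . D x] }  — shift, 3 reduces
  I7: { [B → . a], [B → . x S n], [B → .], [B → x . S n], [D → . B D S], [D → . L a], [D → . a], [L → . a D x], [S → . D B] }  — shift, reduce
  I8: { [B → . a], [B → . x S n], [B → .], [S → D . B] }  — shift, reduce
  I9: { [B → x S . n] }  — shift
  I10: { [B → x S n .] }  — reduce
  I11: { [S → D B .] }  — reduce
  I12: { [B → a .] }  — reduce
  I13: { [D → L a .] }  — reduce
  I14: { [L → a D x .] }  — reduce
  I15: { [B → . a], [B → . x S n], [B → .], [D → . B D S], [D → . L a], [D → . a], [D → B D . S], [L → . a D x], [S → . D B] }  — shift, reduce
  I16: { [D → B D S .] }  — reduce

I2 contains reduce item [B → .] and shift items [B → . a], [B → . x S n], [D → . a], [L → . a D x] — shift-reduce conflict.
I3 contains reduce item [B → .] and shift items [B → . a], [B → . x S n], [D → . a], [L → . a D x] — shift-reduce conflict.
I6 contains reduce items [B → .], [B → a .], [D → a .] and shift items [B → . a], [B → . x S n], [D → . a], [L → . a D x] — shift-reduce conflict.
I7 contains reduce item [B → .] and shift items [B → . a], [B → . x S n], [D → . a], [L → . a D x] — shift-reduce conflict.
I8 contains reduce item [B → .] and shift items [B → . a], [B → . x S n] — shift-reduce conflict.
I15 contains reduce item [B → .] and shift items [B → . a], [B → . x S n], [D → . a], [L → . a D x] — shift-reduce conflict.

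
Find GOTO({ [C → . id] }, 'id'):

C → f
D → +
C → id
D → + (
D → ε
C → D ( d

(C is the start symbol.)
{ [C → id .] }

GOTO(I, 'id') = CLOSURE({ [A → αX.β] : [A → α.Xβ] ∈ I, X = 'id' })

Items with dot before 'id', with the dot advanced:
  [C → . id] → [C → id .]
Closure adds nothing (no advanced item has the dot before a non-terminal).

GOTO = { [C → id .] }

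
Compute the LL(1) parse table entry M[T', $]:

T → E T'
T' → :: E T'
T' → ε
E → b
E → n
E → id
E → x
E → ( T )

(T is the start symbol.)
To find M[T', $], we find productions for T' where $ is in the predict set (PREDICT(N → α) = (FIRST(α) \ {ε}) ∪ (FOLLOW(N) if α ⇒* ε)).

Relevant sets:
  FOLLOW(T') = { $, ')' }

T' → :: E T': PREDICT = { '::' }
T' → ε: PREDICT = { $, ')' }
  $ is in predict set, so this production goes in M[T', $]

M[T', $] = T' → ε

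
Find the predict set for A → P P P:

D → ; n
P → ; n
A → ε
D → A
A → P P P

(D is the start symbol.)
{ ';' }

PREDICT(A → P P P) = (FIRST(RHS) \ {ε}) ∪ (FOLLOW(A) if ε ∈ FIRST(RHS), i.e. RHS ⇒* ε)
FIRST(P) = { ';' }
FIRST(P P P) = { ';' }
ε ∉ FIRST(P P P), so FOLLOW(A) is not added.
PREDICT(A → P P P) = { ';' }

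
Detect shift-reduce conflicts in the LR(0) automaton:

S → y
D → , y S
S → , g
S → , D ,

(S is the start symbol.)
A shift-reduce conflict occurs when an LR(0) state has both:
  - a complete (reduce) item [A → α .] (dot at the end), and
  - a shift item [B → β . c γ] (dot before a terminal).

Augment with S' → S and build the canonical LR(0) collection (I0 = CLOSURE({[S' → . S]}), then GOTO on every symbol after a dot until no new states appear). It has 10 states:
  I0: { [S → . , D ,], [S → . , g], [S → . y], [S' → . S] }  — shift
  I1: { [D → . , y S], [S → , . D ,], [S → , . g] }  — shift
  I2: { [S' → S .] }  — accept
  I3: { [S → y .] }  — reduce
  I4: { [D → , . y S] }  — shift
  I5: { [S → , D . ,] }  — shift
  I6: { [S → , g .] }  — reduce
  I7: { [S → , D , .] }  — reduce
  I8: { [D → , y . S], [S → . , D ,], [S → . , g], [S → . y] }  — shift
  I9: { [D → , y S .] }  — reduce

No state contains both a complete item and a shift item.

Answer: No shift-reduce conflicts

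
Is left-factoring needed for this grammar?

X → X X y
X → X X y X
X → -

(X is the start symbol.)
Left-factoring is needed when two productions for the same non-terminal
share a common prefix on the right-hand side.

Productions for X:
  X → X X y
  X → X X y X
  X → -

Found common prefix 'X X y' in productions for X

Answer: Yes, X has productions with common prefix 'X X y'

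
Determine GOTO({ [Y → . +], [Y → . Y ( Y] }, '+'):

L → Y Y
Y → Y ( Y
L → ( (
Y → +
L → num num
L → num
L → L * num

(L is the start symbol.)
{ [Y → + .] }

GOTO(I, '+') = CLOSURE({ [A → αX.β] : [A → α.Xβ] ∈ I, X = '+' })

Items with dot before '+', with the dot advanced:
  [Y → . +] → [Y → + .]
Closure adds nothing (no advanced item has the dot before a non-terminal).

GOTO = { [Y → + .] }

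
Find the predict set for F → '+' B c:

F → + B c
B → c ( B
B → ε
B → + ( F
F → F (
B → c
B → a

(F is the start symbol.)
{ '+' }

PREDICT(F → '+' B c) = (FIRST(RHS) \ {ε}) ∪ (FOLLOW(F) if ε ∈ FIRST(RHS), i.e. RHS ⇒* ε)
FIRST('+' B c) = { '+' }
ε ∉ FIRST('+' B c), so FOLLOW(F) is not added.
PREDICT(F → '+' B c) = { '+' }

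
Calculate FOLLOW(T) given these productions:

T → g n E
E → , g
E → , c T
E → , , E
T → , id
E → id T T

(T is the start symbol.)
{ $, ',', 'g' }

To compute FOLLOW(T), find every occurrence of T on a right-hand side N → α T β: add FIRST(β) \ {ε}, and if β is empty or nullable also add FOLLOW(N). Iterate to a fixed point.

T is the start symbol, so $ ∈ FOLLOW(T).
In E → , c T: T is at the end, add FOLLOW(E)
In E → id T T: T is followed by T, add FIRST(T) \ {ε} = { ',', 'g' }
In E → id T T: T is at the end, add FOLLOW(E)

The FOLLOW sets referred to above (computed the same way, to a fixed point):
  FOLLOW(E) = { $, ',', 'g' }

Taking the union: FOLLOW(T) = { $, ',', 'g' }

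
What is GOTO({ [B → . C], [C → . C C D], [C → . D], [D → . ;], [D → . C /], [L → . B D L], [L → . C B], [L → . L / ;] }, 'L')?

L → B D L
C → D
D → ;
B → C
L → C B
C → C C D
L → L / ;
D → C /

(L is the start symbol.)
GOTO(I, 'L') = CLOSURE({ [A → αX.β] : [A → α.Xβ] ∈ I, X = 'L' })

Items with dot before 'L', with the dot advanced:
  [L → . L / ;] → [L → L . / ;]
Closure adds nothing (no advanced item has the dot before a non-terminal).

GOTO = { [L → L . / ;] }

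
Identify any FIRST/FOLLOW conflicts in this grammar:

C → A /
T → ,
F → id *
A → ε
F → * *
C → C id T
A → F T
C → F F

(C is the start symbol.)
No FIRST/FOLLOW conflicts.

A FIRST/FOLLOW conflict occurs when a non-terminal N has a nullable alternative N → β (β ⇒* ε) and another alternative N → α with FIRST(α) ∩ FOLLOW(N) ≠ ∅: on such a lookahead the parser cannot decide between expanding α and letting N vanish via β.

Nullable non-terminals: A.
FIRST sets used below: FIRST(F) = { '*', 'id' }

A: nullable alternative(s) A → ε; FOLLOW(A) = { '/' }
  A → ε: FIRST \ {ε} = { } — this is the only nullable alternative, skip
  A → F T: FIRST \ {ε} = { '*', 'id' } — disjoint from FOLLOW(A)

C, F, T have no nullable alternative, so no FIRST/FOLLOW check is needed there.

No FIRST/FOLLOW conflicts found.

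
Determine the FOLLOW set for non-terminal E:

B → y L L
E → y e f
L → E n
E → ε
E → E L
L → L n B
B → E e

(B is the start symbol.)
{ 'e', 'n', 'y' }

To compute FOLLOW(E), find every occurrence of E on a right-hand side N → α E β: add FIRST(β) \ {ε}, and if β is empty or nullable also add FOLLOW(N). Iterate to a fixed point.

In L → E n: E is followed by n, add FIRST(n) \ {ε} = { 'n' }
In E → E L: E is followed by L, add FIRST(L) \ {ε} = { 'n', 'y' }
In B → E e: E is followed by e, add FIRST(e) \ {ε} = { 'e' }

Taking the union: FOLLOW(E) = { 'e', 'n', 'y' }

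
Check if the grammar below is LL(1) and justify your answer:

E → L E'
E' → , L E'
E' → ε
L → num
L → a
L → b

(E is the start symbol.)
Yes, the grammar is LL(1).

Relevant sets:
  FOLLOW(E') = { $ }

For E':
  PREDICT(E' → ',' L E') = { ',' }
  PREDICT(E' → ε) = { $ }
For L:
  PREDICT(L → num) = { 'num' }
  PREDICT(L → a) = { 'a' }
  PREDICT(L → b) = { 'b' }
E has a single production, so nothing to check there.

All predict sets are disjoint. The grammar IS LL(1).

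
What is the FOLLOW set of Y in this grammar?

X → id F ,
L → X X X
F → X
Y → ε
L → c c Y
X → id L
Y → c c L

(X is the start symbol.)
In L → c c Y: Y is at the end, add FOLLOW(L)

The FOLLOW sets referred to above (computed the same way, to a fixed point):
  FOLLOW(L) = { $, ',', 'id' }

Taking the union: FOLLOW(Y) = { $, ',', 'id' }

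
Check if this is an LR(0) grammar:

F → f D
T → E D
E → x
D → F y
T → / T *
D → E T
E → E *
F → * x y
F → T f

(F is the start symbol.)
No. Shift-reduce conflict between [E → E * .] and [F → * . x y]

Augment with F' → F and build the canonical LR(0) collection (I0 = CLOSURE({[F' → . F]}), then GOTO on every symbol after a dot until no new states appear). It has 20 states:
  I0: { [E → . E *], [E → . x], [F → . * x y], [F → . T f], [F → . f D], [F' → . F], [T → . / T *], [T → . E D] }  — shift
  I1: { [F → * . x y] }  — shift
  I2: { [E → . E *], [E → . x], [T → . / T *], [T → . E D], [T → / . T *] }  — shift
  I3: { [D → . E T], [D → . F y], [E → . E *], [E → . x], [E → E . *], [F → . * x y], [F → . T f], [F → . f D], [T → . / T *], [T → . E D], [T → E . D] }  — shift
  I4: { [F' → F .] }  — accept
  I5: { [F → T . f] }  — shift
  I6: { [D → . E T], [D → . F y], [E → . E *], [E → . x], [F → . * x y], [F → . T f], [F → . f D], [F → f . D], [T → . / T *], [T → . E D] }  — shift
  I7: { [E → x .] }  — reduce
  I8: { [F → f D .] }  — reduce
  I9: { [D → . E T], [D → . F y], [D → E . T], [E → . E *], [E → . x], [E → E . *], [F → . * x y], [F → . T f], [F → . f D], [T → . / T *], [T → . E D], [T → E . D] }  — shift
  I10: { [D → F . y] }  — shift
  I11: { [D → F y .] }  — reduce
  I12: { [E → E * .], [F → * . x y] }  — shift, reduce
  I13: { [T → E D .] }  — reduce
  I14: { [D → E T .], [F → T . f] }  — shift, reduce
  I15: { [F → T f .] }  — reduce
  I16: { [F → * x . y] }  — shift
  I17: { [F → * x y .] }  — reduce
  I18: { [T → / T . *] }  — shift
  I19: { [T → / T * .] }  — reduce

Conflict in state I12:
  Shift-reduce conflict between [E → E * .] and [F → * . x y]
So the grammar is NOT LR(0).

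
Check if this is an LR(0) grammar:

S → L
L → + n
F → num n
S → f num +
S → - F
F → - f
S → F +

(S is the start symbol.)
A grammar is LR(0) if no state in the canonical LR(0) collection has:
  - both a shift item (dot before a terminal) and a complete item (shift-reduce conflict), or
  - two or more complete items (reduce-reduce conflict; the accept item [S' → S .] counts as a complete item here).

Augment with S' → S and build the canonical LR(0) collection (I0 = CLOSURE({[S' → . S]}), then GOTO on every symbol after a dot until no new states appear). It has 16 states:
  I0: { [F → . - f], [F → . num n], [L → . + n], [S → . - F], [S → . F +], [S → . L], [S → . f num +], [S' → . S] }  — shift
  I1: { [L → + . n] }  — shift
  I2: { [F → - . f], [F → . - f], [F → . num n], [S → - . F] }  — shift
  I3: { [S → F . +] }  — shift
  I4: { [S → L .] }  — reduce
  I5: { [S' → S .] }  — accept
  I6: { [S → f . num +] }  — shift
  I7: { [F → num . n] }  — shift
  I8: { [F → num n .] }  — reduce
  I9: { [S → f num . +] }  — shift
  I10: { [S → f num + .] }  — reduce
  I11: { [S → F + .] }  — reduce
  I12: { [F → - . f] }  — shift
  I13: { [S → - F .] }  — reduce
  I14: { [F → - f .] }  — reduce
  I15: { [L → + n .] }  — reduce

Every state is either a pure shift/goto state or contains exactly one complete item and nothing to shift — no conflicts. The grammar is LR(0).

Answer: Yes, the grammar is LR(0)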